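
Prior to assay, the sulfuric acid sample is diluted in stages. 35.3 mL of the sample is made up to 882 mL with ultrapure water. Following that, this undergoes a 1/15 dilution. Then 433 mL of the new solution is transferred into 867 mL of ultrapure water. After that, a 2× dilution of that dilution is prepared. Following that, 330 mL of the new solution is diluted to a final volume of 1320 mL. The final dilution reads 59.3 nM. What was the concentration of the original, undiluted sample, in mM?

0.534 mM

Overall dilution factor = 24.99 × 15 × 3.002 × 2 × 4 = 9002.
Original = 59.3 nM × 9002 = 5.34 × 10⁵ nM = 0.534 mM.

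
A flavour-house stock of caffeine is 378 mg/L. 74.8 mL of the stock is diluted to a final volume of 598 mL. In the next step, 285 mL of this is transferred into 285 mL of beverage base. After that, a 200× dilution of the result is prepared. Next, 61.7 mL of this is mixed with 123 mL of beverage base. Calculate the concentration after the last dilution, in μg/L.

39.5 μg/L

Overall dilution factor = 7.995 × 2 × 200 × 2.994 = 9573.
378 mg/L / 9573 = 0.0395 mg/L = 39.5 μg/L.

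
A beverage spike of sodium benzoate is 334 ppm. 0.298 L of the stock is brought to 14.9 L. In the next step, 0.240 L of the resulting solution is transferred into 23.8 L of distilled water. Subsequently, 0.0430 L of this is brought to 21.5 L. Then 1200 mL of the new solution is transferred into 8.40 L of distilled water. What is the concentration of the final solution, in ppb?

Overall dilution factor = 50 × 100.2 × 500 × 8 = 2.00 × 10⁷.
334 ppm / 2.00 × 10⁷ = 1.67 × 10⁻⁵ ppm = 0.0167 ppb.

0.0167 ppb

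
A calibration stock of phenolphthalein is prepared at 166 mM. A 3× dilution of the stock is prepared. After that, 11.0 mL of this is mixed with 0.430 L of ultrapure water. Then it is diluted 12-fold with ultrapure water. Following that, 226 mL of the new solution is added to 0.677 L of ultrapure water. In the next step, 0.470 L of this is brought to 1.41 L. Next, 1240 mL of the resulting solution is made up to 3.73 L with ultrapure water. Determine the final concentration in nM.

Overall dilution factor = 3 × 40.09 × 12 × 3.996 × 3 × 3.008 = 5.20 × 10⁴.
166 mM / 5.20 × 10⁴ = 3.19 × 10⁻³ mM = 3190 nM.

3190 nM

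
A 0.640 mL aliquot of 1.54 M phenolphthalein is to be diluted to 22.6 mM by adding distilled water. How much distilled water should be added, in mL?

22.6 mM = 0.0226 M.
V₂ = C₁V₁/C₂ = 1.54 × 0.640 / 0.0226 = 43.6 mL.
Diluent to add = V₂ − V₁ = 43.6 − 0.640 = 43.0 mL.

43.0 mL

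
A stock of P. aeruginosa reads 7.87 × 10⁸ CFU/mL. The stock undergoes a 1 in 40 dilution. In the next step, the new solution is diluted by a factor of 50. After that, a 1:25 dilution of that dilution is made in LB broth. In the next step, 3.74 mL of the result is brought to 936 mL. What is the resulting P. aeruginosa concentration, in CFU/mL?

Overall dilution factor = 40 × 50 × 25 × 250.3 = 1.25 × 10⁷.
7.87 × 10⁸ CFU/mL / 1.25 × 10⁷ = 62.9 CFU/mL.

62.9 CFU/mL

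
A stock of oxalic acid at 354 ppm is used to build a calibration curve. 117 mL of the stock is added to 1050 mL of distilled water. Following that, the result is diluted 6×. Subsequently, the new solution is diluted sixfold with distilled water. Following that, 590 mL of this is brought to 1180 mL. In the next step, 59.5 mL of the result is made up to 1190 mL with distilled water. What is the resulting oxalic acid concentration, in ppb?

24.6 ppb

Overall dilution factor = 9.974 × 6 × 6 × 2 × 20 = 1.44 × 10⁴.
354 ppm / 1.44 × 10⁴ = 0.0246 ppm = 24.6 ppb.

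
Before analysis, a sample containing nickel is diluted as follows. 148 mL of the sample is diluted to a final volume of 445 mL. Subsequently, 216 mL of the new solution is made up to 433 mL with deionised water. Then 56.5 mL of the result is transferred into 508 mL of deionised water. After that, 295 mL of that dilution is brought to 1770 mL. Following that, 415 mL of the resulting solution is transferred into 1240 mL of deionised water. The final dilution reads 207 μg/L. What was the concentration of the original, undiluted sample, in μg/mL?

Overall dilution factor = 3.007 × 2.005 × 9.991 × 6 × 3.988 = 1441.
Original = 207 μg/L × 1441 = 2.98 × 10⁵ μg/L = 298 μg/mL.

298 μg/mL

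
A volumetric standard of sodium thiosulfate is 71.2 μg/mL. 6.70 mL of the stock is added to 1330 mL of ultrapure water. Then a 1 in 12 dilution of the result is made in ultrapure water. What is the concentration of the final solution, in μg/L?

Overall dilution factor = 199.5 × 12 = 2394.
71.2 μg/mL / 2394 = 0.0297 μg/mL = 29.7 μg/L.

29.7 μg/L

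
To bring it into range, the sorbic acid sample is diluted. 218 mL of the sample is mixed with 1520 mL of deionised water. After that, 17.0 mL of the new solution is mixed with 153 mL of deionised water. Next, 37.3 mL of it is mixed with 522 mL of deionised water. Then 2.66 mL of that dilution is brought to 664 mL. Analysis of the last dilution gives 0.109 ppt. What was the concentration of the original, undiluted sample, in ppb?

Overall dilution factor = 7.972 × 10 × 14.99 × 249.6 = 2.98 × 10⁵.
Original = 0.109 ppt × 2.98 × 10⁵ = 3.25 × 10⁴ ppt = 32.5 ppb.

32.5 ppb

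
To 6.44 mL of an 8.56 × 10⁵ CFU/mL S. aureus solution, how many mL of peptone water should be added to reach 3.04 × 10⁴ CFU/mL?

V₂ = C₁V₁/C₂ = 8.56 × 10⁵ × 6.44 / 3.04 × 10⁴ = 181 mL.
Diluent to add = V₂ − V₁ = 181 − 6.44 = 175 mL.

175 mL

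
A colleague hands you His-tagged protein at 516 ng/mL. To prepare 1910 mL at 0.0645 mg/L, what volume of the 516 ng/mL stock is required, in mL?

0.0645 mg/L = 64.5 ng/mL.
V₁ = C₂V₂/C₁ = 64.5 × 1910 / 516 = 239 mL.

239 mL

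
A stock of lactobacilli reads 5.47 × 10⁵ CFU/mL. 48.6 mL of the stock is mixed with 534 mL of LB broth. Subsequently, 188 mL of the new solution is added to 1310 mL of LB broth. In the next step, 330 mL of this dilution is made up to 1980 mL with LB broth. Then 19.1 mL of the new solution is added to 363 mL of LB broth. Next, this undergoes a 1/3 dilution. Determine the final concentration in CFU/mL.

15.9 CFU/mL

Overall dilution factor = 11.99 × 7.968 × 6 × 20.01 × 3 = 3.44 × 10⁴.
5.47 × 10⁵ CFU/mL / 3.44 × 10⁴ = 15.9 CFU/mL.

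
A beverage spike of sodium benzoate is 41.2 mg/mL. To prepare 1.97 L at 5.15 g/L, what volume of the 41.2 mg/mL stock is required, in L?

5.15 g/L = 5.15 mg/mL.
V₁ = C₂V₂/C₁ = 5.15 × 1.97 / 41.2 = 0.246 L.

0.246 L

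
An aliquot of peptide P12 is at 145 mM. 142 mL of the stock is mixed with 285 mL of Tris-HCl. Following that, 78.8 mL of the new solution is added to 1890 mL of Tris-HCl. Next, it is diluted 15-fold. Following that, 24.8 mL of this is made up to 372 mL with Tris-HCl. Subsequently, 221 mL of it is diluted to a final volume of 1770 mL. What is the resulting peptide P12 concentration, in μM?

1.07 μM

Overall dilution factor = 3.007 × 24.98 × 15 × 15 × 8.009 = 1.35 × 10⁵.
145 mM / 1.35 × 10⁵ = 1.07 × 10⁻³ mM = 1.07 μM.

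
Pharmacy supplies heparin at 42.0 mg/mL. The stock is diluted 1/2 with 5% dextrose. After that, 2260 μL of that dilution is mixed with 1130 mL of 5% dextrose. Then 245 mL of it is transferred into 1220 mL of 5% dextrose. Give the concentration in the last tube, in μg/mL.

7.01 μg/mL

Overall dilution factor = 2 × 501 × 5.980 = 5992.
42.0 mg/mL / 5992 = 7.01 × 10⁻³ mg/mL = 7.01 μg/mL.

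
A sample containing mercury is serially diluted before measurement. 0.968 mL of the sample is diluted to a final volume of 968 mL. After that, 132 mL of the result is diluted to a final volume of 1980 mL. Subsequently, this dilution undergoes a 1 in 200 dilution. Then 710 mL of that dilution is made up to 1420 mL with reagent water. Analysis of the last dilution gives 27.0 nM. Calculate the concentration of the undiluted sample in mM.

Overall dilution factor = 1000 × 15 × 200 × 2 = 6.00 × 10⁶.
Original = 27.0 nM × 6.00 × 10⁶ = 1.62 × 10⁸ nM = 162 mM.

162 mM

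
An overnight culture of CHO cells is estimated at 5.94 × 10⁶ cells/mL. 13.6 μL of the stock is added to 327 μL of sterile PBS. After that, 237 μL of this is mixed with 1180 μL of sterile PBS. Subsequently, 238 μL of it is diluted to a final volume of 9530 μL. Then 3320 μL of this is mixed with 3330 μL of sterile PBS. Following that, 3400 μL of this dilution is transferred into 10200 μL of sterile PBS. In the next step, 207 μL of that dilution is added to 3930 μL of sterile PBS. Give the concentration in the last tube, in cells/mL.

Overall dilution factor = 25.04 × 5.979 × 40.04 × 2.003 × 4 × 19.99 = 9.60 × 10⁵.
5.94 × 10⁶ cells/mL / 9.60 × 10⁵ = 6.19 cells/mL.

6.19 cells/mL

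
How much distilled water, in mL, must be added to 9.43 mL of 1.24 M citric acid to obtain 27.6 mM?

27.6 mM = 0.0276 M.
V₂ = C₁V₁/C₂ = 1.24 × 9.43 / 0.0276 = 424 mL.
Diluent to add = V₂ − V₁ = 424 − 9.43 = 414 mL.

414 mL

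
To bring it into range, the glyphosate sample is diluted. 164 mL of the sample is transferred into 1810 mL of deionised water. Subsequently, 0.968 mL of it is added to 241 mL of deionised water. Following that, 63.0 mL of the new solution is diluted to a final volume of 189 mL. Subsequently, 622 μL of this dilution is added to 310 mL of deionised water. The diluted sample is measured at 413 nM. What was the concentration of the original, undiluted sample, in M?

Overall dilution factor = 12.04 × 250.0 × 3 × 499.4 = 4.51 × 10⁶.
Original = 413 nM × 4.51 × 10⁶ = 1.86 × 10⁹ nM = 1.86 M.

1.86 M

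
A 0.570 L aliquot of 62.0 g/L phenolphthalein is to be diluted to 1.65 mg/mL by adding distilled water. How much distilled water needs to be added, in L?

20.8 L

1.65 mg/mL = 1.65 g/L.
V₂ = C₁V₁/C₂ = 62.0 × 0.570 / 1.65 = 21.4 L.
Diluent to add = V₂ − V₁ = 21.4 − 0.570 = 20.8 L.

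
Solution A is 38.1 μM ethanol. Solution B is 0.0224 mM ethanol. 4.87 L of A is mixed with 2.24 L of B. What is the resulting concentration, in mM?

0.0332 mM

C_B = 0.0224 mM = 22.4 μM.
C_mix = (C_A·V_A + C_B·V_B)/(V_A + V_B) = (38.1×4.87 + 22.4×2.24) / 7.110 = 33.2 μM = 0.0332 mM.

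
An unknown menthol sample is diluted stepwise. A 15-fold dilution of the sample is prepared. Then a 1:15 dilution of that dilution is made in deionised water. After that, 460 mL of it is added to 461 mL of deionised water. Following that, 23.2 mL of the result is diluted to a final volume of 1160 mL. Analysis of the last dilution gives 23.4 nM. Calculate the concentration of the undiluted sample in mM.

0.527 mM

Overall dilution factor = 15 × 15 × 2.002 × 50 = 2.25 × 10⁴.
Original = 23.4 nM × 2.25 × 10⁴ = 5.27 × 10⁵ nM = 0.527 mM.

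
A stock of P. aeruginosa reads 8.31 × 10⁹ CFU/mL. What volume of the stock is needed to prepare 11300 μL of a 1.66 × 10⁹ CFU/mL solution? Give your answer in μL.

V₁ = C₂V₂/C₁ = 1.66 × 10⁹ × 11300 / 8.31 × 10⁹ = 2257 μL.

2260 μL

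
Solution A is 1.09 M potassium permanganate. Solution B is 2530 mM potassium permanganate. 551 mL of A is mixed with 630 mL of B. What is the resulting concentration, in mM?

C_B = 2530 mM = 2.53 M.
C_mix = (C_A·V_A + C_B·V_B)/(V_A + V_B) = (1.09×551 + 2.53×630) / 1181 = 1.86 M = 1860 mM.

1860 mM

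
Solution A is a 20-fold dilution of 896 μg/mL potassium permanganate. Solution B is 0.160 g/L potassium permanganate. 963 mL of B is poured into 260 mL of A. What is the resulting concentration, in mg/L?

136 mg/L

C_A = 896 μg/mL / 20 = 44.8 μg/mL.
C_B = 0.160 g/L = 160 μg/mL.
C_mix = (C_A·V_A + C_B·V_B)/(V_A + V_B) = (44.8×260 + 160×963) / 1223 = 136 μg/mL = 136 mg/L.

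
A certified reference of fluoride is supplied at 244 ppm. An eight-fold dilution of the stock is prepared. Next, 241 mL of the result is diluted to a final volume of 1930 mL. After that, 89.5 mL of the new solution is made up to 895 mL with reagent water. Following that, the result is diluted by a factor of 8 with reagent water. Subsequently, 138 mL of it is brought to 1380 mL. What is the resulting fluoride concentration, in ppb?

4.76 ppb

Overall dilution factor = 8 × 8.008 × 10 × 8 × 10 = 5.13 × 10⁴.
244 ppm / 5.13 × 10⁴ = 4.76 × 10⁻³ ppm = 4.76 ppb.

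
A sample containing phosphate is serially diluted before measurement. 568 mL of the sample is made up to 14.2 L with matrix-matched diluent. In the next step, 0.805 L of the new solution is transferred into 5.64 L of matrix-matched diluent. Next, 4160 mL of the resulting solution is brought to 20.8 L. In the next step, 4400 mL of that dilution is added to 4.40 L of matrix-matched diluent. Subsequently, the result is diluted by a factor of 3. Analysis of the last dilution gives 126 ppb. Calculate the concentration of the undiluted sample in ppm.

Overall dilution factor = 25 × 8.006 × 5 × 2 × 3 = 6005.
Original = 126 ppb × 6005 = 7.57 × 10⁵ ppb = 757 ppm.

757 ppm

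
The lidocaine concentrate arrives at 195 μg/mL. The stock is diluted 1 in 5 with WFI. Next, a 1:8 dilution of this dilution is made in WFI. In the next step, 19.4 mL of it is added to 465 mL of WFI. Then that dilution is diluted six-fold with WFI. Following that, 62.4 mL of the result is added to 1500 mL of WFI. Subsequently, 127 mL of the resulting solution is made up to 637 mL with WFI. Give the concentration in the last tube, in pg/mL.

Overall dilution factor = 5 × 8 × 24.97 × 6 × 25.04 × 5.016 = 7.53 × 10⁵.
195 μg/mL / 7.53 × 10⁵ = 2.59 × 10⁻⁴ μg/mL = 259 pg/mL.

259 pg/mL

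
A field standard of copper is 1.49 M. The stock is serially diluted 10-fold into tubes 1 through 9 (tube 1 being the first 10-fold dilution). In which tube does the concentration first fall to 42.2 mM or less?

Tube n has concentration 1.49 M / 10ⁿ.
Need 10ⁿ ≥ 1.49 M / 42.2 mM = 35.3, so n ≥ 1.55.
First such tube: n = 2.

tube 2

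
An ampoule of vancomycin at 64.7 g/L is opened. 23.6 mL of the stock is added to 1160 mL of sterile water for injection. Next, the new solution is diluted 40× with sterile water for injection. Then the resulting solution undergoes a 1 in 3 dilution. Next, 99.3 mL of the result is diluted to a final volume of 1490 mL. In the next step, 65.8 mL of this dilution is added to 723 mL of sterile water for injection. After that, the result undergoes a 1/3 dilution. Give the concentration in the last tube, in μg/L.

Overall dilution factor = 50.15 × 40 × 3 × 15.01 × 11.99 × 3 = 3.25 × 10⁶.
64.7 g/L / 3.25 × 10⁶ = 1.99 × 10⁻⁵ g/L = 19.9 μg/L.

19.9 μg/L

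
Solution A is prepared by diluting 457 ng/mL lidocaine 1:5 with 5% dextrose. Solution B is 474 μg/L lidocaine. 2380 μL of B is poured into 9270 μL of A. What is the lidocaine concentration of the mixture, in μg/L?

170 μg/L

C_A = 457 ng/mL / 5 = 91.4 ng/mL.
C_B = 474 μg/L = 474 ng/mL.
C_mix = (C_A·V_A + C_B·V_B)/(V_A + V_B) = (91.4×9270 + 474×2380) / 11650 = 170 ng/mL = 170 μg/L.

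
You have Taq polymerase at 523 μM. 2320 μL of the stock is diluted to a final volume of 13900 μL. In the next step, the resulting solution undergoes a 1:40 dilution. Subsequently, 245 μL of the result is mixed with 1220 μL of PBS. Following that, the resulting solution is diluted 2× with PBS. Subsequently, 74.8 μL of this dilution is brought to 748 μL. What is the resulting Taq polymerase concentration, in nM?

Overall dilution factor = 5.991 × 40 × 5.980 × 2 × 10 = 2.87 × 10⁴.
523 μM / 2.87 × 10⁴ = 0.0182 μM = 18.2 nM.

18.2 nM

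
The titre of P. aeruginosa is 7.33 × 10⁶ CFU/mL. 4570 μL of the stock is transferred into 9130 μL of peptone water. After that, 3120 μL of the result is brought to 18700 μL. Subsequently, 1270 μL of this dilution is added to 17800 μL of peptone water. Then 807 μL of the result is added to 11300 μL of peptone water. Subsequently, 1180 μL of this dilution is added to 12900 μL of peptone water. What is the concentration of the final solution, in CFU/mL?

152 CFU/mL

Overall dilution factor = 2.998 × 5.994 × 15.02 × 15.00 × 11.93 = 4.83 × 10⁴.
7.33 × 10⁶ CFU/mL / 4.83 × 10⁴ = 152 CFU/mL.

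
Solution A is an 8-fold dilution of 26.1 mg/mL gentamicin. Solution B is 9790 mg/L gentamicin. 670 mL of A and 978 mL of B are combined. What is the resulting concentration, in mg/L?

7140 mg/L

C_A = 26.1 mg/mL / 8 = 3.26 mg/mL.
C_B = 9790 mg/L = 9.79 mg/mL.
C_mix = (C_A·V_A + C_B·V_B)/(V_A + V_B) = (3.26×670 + 9.79×978) / 1648 = 7.14 mg/mL = 7140 mg/L.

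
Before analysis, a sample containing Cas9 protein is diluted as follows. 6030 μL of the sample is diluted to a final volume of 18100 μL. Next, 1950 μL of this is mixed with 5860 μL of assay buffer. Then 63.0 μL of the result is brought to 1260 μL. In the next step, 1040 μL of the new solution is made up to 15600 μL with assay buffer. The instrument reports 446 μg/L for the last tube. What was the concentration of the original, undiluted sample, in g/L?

Overall dilution factor = 3.002 × 4.005 × 20 × 15 = 3607.
Original = 446 μg/L × 3607 = 1.61 × 10⁶ μg/L = 1.61 g/L.

1.61 g/L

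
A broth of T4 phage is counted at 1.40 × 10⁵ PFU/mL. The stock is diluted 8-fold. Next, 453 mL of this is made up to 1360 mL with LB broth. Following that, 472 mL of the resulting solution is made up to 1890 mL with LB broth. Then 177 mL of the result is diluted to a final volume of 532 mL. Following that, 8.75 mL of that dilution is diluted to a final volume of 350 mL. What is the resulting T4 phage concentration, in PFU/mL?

12.1 PFU/mL

Overall dilution factor = 8 × 3.002 × 4.004 × 3.006 × 40 = 1.16 × 10⁴.
1.40 × 10⁵ PFU/mL / 1.16 × 10⁴ = 12.1 PFU/mL.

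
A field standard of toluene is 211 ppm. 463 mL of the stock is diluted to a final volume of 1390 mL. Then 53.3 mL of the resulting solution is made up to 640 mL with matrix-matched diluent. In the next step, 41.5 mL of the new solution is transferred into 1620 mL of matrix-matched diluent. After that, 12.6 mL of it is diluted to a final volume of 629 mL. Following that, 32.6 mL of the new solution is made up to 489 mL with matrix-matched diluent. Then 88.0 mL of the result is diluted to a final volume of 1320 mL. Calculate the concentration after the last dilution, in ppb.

0.0130 ppb

Overall dilution factor = 3.002 × 12.01 × 40.04 × 49.92 × 15 × 15 = 1.62 × 10⁷.
211 ppm / 1.62 × 10⁷ = 1.30 × 10⁻⁵ ppm = 0.0130 ppb.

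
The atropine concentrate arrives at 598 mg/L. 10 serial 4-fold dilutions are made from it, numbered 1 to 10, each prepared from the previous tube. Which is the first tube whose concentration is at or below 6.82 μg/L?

tube 9

Tube n has concentration 598 mg/L / 4ⁿ.
Need 4ⁿ ≥ 598 mg/L / 6.82 μg/L = 8.77 × 10⁴, so n ≥ 8.21.
First such tube: n = 9.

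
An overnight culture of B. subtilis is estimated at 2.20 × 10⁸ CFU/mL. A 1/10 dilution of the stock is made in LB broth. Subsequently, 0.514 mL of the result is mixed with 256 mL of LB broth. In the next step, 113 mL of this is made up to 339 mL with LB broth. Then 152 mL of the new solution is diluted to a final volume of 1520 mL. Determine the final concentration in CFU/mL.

1470 CFU/mL

Overall dilution factor = 10 × 499.1 × 3 × 10 = 1.50 × 10⁵.
2.20 × 10⁸ CFU/mL / 1.50 × 10⁵ = 1470 CFU/mL.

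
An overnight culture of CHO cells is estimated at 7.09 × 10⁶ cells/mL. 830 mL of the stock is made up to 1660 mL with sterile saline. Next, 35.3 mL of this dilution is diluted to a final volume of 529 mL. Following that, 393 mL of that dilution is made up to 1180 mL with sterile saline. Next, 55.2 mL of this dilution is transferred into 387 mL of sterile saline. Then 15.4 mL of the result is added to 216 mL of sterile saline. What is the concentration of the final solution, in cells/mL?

Overall dilution factor = 2 × 14.99 × 3.003 × 8.011 × 15.03 = 1.08 × 10⁴.
7.09 × 10⁶ cells/mL / 1.08 × 10⁴ = 655 cells/mL.

655 cells/mL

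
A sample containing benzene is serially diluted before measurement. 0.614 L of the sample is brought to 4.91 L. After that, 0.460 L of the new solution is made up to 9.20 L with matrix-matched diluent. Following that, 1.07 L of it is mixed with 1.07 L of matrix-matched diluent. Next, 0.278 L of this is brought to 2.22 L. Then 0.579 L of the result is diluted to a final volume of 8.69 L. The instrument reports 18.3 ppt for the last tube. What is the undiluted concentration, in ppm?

0.702 ppm

Overall dilution factor = 7.997 × 20 × 2 × 7.986 × 15.01 = 3.83 × 10⁴.
Original = 18.3 ppt × 3.83 × 10⁴ = 7.02 × 10⁵ ppt = 0.702 ppm.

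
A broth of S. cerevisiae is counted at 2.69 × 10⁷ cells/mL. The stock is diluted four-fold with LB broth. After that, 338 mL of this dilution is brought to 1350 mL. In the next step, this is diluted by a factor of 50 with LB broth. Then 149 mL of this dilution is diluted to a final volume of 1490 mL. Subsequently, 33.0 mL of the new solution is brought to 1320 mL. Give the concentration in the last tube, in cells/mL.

Overall dilution factor = 4 × 3.994 × 50 × 10 × 40 = 3.20 × 10⁵.
2.69 × 10⁷ cells/mL / 3.20 × 10⁵ = 84.2 cells/mL.

84.2 cells/mL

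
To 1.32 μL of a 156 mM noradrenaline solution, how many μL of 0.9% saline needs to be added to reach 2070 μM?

2070 μM = 2.07 mM.
V₂ = C₁V₁/C₂ = 156 × 1.32 / 2.07 = 99.5 μL.
Diluent to add = V₂ − V₁ = 99.5 − 1.32 = 98.2 μL.

98.2 μL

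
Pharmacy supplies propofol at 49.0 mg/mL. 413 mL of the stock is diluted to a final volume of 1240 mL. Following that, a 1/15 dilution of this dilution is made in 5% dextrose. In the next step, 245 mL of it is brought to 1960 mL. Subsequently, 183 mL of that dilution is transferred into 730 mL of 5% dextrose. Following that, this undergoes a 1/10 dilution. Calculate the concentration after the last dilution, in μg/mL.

2.73 μg/mL

Overall dilution factor = 3.002 × 15 × 8 × 4.989 × 10 = 1.80 × 10⁴.
49.0 mg/mL / 1.80 × 10⁴ = 2.73 × 10⁻³ mg/mL = 2.73 μg/mL.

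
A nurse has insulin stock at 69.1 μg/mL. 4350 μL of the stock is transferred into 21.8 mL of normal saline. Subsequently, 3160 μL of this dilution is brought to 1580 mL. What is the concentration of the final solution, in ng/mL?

Overall dilution factor = 6.011 × 500 = 3006.
69.1 μg/mL / 3006 = 0.0230 μg/mL = 23.0 ng/mL.

23.0 ng/mL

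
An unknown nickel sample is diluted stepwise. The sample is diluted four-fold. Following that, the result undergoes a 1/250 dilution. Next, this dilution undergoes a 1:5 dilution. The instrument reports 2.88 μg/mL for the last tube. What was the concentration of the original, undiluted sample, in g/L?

Overall dilution factor = 4 × 250 × 5 = 5000.
Original = 2.88 μg/mL × 5000 = 1.44 × 10⁴ μg/mL = 14.4 g/L.

14.4 g/L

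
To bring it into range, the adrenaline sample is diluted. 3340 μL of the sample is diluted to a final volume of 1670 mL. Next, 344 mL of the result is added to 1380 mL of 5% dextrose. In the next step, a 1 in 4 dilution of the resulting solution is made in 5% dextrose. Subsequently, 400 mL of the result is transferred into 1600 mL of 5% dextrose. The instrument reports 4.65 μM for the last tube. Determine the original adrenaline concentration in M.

Overall dilution factor = 500 × 5.012 × 4 × 5 = 5.01 × 10⁴.
Original = 4.65 μM × 5.01 × 10⁴ = 2.33 × 10⁵ μM = 0.233 M.

0.233 M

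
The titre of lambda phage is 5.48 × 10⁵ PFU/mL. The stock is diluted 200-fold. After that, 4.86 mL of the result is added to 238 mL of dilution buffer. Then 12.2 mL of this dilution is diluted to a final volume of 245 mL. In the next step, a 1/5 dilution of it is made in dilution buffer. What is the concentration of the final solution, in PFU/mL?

0.546 PFU/mL

Overall dilution factor = 200 × 49.97 × 20.08 × 5 = 1.00 × 10⁶.
5.48 × 10⁵ PFU/mL / 1.00 × 10⁶ = 0.546 PFU/mL.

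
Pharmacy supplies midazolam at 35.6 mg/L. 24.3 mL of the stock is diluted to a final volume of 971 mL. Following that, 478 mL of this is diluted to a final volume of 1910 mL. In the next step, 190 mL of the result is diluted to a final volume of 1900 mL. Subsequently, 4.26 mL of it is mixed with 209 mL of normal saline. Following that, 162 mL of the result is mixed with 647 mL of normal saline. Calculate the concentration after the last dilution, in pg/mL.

89.2 pg/mL

Overall dilution factor = 39.96 × 3.996 × 10 × 50.06 × 4.994 = 3.99 × 10⁵.
35.6 mg/L / 3.99 × 10⁵ = 8.92 × 10⁻⁵ mg/L = 89.2 pg/mL.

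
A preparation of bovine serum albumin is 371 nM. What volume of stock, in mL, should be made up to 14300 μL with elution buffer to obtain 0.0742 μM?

2.86 mL

0.0742 μM = 74.2 nM.
V₁ = C₂V₂/C₁ = 74.2 × 14300 / 371 = 2860 μL = 2.86 mL.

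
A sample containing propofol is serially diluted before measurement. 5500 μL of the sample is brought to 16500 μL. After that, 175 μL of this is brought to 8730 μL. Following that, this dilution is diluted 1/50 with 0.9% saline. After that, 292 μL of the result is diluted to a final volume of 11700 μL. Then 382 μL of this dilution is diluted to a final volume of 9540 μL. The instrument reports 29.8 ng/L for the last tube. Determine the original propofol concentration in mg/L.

Overall dilution factor = 3 × 49.89 × 50 × 40.07 × 24.97 = 7.49 × 10⁶.
Original = 29.8 ng/L × 7.49 × 10⁶ = 2.23 × 10⁸ ng/L = 223 mg/L.

223 mg/L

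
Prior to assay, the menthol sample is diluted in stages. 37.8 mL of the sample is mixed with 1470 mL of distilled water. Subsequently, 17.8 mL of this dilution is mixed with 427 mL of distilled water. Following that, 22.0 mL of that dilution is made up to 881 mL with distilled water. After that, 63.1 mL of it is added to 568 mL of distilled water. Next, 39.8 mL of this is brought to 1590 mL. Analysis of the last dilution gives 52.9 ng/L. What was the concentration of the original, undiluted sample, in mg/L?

844 mg/L

Overall dilution factor = 39.89 × 24.99 × 40.05 × 10.00 × 39.95 = 1.59 × 10⁷.
Original = 52.9 ng/L × 1.59 × 10⁷ = 8.44 × 10⁸ ng/L = 844 mg/L.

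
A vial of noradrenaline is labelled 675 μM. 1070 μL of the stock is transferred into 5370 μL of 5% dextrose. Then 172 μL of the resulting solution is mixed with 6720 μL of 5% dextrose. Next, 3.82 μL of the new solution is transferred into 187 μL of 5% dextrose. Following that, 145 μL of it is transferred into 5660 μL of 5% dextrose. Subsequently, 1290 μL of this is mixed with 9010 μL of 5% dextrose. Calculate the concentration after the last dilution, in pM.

Overall dilution factor = 6.019 × 40.07 × 49.95 × 40.03 × 7.984 = 3.85 × 10⁶.
675 μM / 3.85 × 10⁶ = 1.75 × 10⁻⁴ μM = 175 pM.

175 pM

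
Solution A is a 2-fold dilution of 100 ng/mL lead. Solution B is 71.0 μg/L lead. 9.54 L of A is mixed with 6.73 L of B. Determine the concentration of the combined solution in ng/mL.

C_A = 100 ng/mL / 2 = 50.0 ng/mL.
C_B = 71.0 μg/L = 71.0 ng/mL.
C_mix = (C_A·V_A + C_B·V_B)/(V_A + V_B) = (50.0×9.54 + 71.0×6.73) / 16.27 = 58.7 ng/mL.

58.7 ng/mL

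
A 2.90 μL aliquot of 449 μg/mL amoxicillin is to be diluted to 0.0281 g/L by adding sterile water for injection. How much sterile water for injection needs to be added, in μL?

43.4 μL

0.0281 g/L = 28.1 μg/mL.
V₂ = C₁V₁/C₂ = 449 × 2.90 / 28.1 = 46.3 μL.
Diluent to add = V₂ − V₁ = 46.3 − 2.90 = 43.4 μL.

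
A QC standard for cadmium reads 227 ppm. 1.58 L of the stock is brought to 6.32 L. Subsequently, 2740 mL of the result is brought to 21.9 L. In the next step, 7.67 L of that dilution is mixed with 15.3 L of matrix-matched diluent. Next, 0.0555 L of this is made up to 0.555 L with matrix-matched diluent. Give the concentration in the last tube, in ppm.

0.237 ppm

Overall dilution factor = 4 × 7.993 × 2.995 × 10 = 957.
227 ppm / 957 = 0.237 ppm.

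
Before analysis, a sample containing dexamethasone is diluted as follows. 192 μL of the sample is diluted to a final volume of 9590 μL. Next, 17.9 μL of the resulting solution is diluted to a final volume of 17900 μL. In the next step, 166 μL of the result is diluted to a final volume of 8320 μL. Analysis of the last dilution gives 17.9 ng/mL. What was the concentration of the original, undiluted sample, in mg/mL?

Overall dilution factor = 49.95 × 1000 × 50.12 = 2.50 × 10⁶.
Original = 17.9 ng/mL × 2.50 × 10⁶ = 4.48 × 10⁷ ng/mL = 44.8 mg/mL.

44.8 mg/mL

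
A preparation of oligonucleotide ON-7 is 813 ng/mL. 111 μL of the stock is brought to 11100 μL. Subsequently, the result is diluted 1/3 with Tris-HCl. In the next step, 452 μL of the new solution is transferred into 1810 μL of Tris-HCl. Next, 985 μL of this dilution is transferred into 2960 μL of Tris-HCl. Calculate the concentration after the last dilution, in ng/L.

135 ng/L

Overall dilution factor = 100 × 3 × 5.004 × 4.005 = 6013.
813 ng/mL / 6013 = 0.135 ng/mL = 135 ng/L.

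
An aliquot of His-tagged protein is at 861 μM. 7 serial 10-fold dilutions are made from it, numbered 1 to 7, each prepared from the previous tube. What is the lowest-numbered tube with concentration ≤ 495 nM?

Tube n has concentration 861 μM / 10ⁿ.
Need 10ⁿ ≥ 861 μM / 495 nM = 1739, so n ≥ 3.24.
First such tube: n = 4.

tube 4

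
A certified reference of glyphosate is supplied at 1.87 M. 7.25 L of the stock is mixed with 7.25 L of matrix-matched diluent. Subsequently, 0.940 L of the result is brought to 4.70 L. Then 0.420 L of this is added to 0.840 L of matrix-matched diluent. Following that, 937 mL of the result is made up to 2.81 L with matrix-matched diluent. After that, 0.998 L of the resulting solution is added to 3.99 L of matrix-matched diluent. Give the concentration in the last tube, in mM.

4.16 mM

Overall dilution factor = 2 × 5 × 3 × 2.999 × 4.998 = 450.
1.87 M / 450 = 4.16 × 10⁻³ M = 4.16 mM.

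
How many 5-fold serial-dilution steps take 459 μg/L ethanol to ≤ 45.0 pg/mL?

6

Need 5ⁿ ≥ 1.02 × 10⁴, so n ≥ log(1.02 × 10⁴)/log(5) = 5.74.
Minimum whole steps: n = 6.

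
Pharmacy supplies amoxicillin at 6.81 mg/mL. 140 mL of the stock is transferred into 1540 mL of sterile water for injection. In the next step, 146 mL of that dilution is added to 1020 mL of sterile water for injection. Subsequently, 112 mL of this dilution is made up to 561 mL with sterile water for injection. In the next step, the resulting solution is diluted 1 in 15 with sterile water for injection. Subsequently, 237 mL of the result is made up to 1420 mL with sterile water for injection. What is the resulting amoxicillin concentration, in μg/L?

158 μg/L

Overall dilution factor = 12 × 7.986 × 5.009 × 15 × 5.992 = 4.31 × 10⁴.
6.81 mg/mL / 4.31 × 10⁴ = 1.58 × 10⁻⁴ mg/mL = 158 μg/L.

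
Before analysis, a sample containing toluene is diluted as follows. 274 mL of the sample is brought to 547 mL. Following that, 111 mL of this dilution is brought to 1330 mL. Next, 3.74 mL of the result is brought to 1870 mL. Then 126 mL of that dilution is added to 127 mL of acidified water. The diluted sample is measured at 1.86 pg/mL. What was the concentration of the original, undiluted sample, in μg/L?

Overall dilution factor = 1.996 × 11.98 × 500 × 2.008 = 2.40 × 10⁴.
Original = 1.86 pg/mL × 2.40 × 10⁴ = 4.47 × 10⁴ pg/mL = 44.7 μg/L.

44.7 μg/L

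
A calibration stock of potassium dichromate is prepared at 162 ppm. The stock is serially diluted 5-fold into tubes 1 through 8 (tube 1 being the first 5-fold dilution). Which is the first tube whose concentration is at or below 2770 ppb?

Tube n has concentration 162 ppm / 5ⁿ.
Need 5ⁿ ≥ 162 ppm / 2770 ppb = 58.5, so n ≥ 2.53.
First such tube: n = 3.

tube 3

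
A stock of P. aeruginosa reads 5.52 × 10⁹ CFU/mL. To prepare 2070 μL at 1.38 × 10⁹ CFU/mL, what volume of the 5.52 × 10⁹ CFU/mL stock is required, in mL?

0.517 mL

V₁ = C₂V₂/C₁ = 1.38 × 10⁹ × 2070 / 5.52 × 10⁹ = 518 μL = 0.517 mL.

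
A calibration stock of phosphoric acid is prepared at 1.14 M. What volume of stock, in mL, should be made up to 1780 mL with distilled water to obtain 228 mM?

228 mM = 0.228 M.
V₁ = C₂V₂/C₁ = 0.228 × 1780 / 1.14 = 356 mL.

356 mL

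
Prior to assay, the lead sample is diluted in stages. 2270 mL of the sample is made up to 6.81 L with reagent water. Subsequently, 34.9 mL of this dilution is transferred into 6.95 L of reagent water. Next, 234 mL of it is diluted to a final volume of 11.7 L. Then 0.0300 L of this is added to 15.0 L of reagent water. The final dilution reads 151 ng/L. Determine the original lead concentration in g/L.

Overall dilution factor = 3 × 200.1 × 50 × 501 = 1.50 × 10⁷.
Original = 151 ng/L × 1.50 × 10⁷ = 2.27 × 10⁹ ng/L = 2.27 g/L.

2.27 g/L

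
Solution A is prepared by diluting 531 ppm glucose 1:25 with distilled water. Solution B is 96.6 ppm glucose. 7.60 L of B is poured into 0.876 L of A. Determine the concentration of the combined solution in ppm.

88.8 ppm

C_A = 531 ppm / 25 = 21.2 ppm.
C_mix = (C_A·V_A + C_B·V_B)/(V_A + V_B) = (21.2×0.876 + 96.6×7.60) / 8.476 = 88.8 ppm.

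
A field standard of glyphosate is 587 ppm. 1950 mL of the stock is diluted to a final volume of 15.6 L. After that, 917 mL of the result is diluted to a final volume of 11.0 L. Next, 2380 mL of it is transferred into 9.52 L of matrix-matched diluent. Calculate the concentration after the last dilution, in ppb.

1220 ppb

Overall dilution factor = 8 × 12.00 × 5 = 480.
587 ppm / 480 = 1.22 ppm = 1220 ppb.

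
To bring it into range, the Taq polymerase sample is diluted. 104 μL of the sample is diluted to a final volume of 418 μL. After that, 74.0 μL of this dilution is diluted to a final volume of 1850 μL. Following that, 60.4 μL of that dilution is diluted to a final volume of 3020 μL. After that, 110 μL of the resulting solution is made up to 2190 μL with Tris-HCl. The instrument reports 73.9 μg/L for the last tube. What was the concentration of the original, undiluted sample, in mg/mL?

Overall dilution factor = 4.019 × 25 × 50 × 19.91 = 1.00 × 10⁵.
Original = 73.9 μg/L × 1.00 × 10⁵ = 7.39 × 10⁶ μg/L = 7.39 mg/mL.

7.39 mg/mL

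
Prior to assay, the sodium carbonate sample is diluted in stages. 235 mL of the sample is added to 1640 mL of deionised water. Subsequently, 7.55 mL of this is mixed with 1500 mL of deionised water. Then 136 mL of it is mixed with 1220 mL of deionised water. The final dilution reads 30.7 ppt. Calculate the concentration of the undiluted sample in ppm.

Overall dilution factor = 7.979 × 199.7 × 9.971 = 1.59 × 10⁴.
Original = 30.7 ppt × 1.59 × 10⁴ = 4.88 × 10⁵ ppt = 0.488 ppm.

0.488 ppm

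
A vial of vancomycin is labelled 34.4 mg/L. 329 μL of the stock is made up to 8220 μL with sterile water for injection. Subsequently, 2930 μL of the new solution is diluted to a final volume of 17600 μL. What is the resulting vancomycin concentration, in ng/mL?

229 ng/mL

Overall dilution factor = 24.98 × 6.007 = 150.
34.4 mg/L / 150 = 0.229 mg/L = 229 ng/mL.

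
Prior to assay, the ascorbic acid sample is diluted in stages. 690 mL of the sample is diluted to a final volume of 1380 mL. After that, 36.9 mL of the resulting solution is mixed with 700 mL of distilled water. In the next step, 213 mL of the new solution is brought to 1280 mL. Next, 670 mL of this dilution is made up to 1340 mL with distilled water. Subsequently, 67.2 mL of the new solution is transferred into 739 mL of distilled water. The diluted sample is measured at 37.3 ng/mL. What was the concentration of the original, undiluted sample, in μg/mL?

215 μg/mL

Overall dilution factor = 2 × 19.97 × 6.009 × 2 × 12.00 = 5759.
Original = 37.3 ng/mL × 5759 = 2.15 × 10⁵ ng/mL = 215 μg/mL.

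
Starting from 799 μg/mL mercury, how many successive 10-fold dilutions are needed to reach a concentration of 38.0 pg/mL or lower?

Need 10ⁿ ≥ 2.10 × 10⁷, so n ≥ log(2.10 × 10⁷)/log(10) = 7.32.
Minimum whole steps: n = 8.

8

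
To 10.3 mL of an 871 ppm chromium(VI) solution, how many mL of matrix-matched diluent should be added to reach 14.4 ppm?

V₂ = C₁V₁/C₂ = 871 × 10.3 / 14.4 = 623 mL.
Diluent to add = V₂ − V₁ = 623 − 10.3 = 613 mL.

613 mL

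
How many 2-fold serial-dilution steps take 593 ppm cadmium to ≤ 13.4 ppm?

Need 2ⁿ ≥ 44.3, so n ≥ log(44.3)/log(2) = 5.47.
Minimum whole steps: n = 6.

6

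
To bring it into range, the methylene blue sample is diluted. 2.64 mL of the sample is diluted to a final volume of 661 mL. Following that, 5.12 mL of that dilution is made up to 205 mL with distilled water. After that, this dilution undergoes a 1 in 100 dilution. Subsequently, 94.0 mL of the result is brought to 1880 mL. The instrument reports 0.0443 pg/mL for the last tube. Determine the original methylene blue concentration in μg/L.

888 μg/L

Overall dilution factor = 250.4 × 40.04 × 100 × 20 = 2.00 × 10⁷.
Original = 0.0443 pg/mL × 2.00 × 10⁷ = 8.88 × 10⁵ pg/mL = 888 μg/L.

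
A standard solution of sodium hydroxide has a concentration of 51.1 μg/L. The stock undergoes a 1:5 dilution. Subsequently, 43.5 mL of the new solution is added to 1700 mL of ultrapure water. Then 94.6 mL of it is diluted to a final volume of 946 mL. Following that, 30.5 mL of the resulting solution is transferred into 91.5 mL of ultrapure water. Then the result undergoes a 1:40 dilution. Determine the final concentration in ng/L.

Overall dilution factor = 5 × 40.08 × 10 × 4 × 40 = 3.21 × 10⁵.
51.1 μg/L / 3.21 × 10⁵ = 1.59 × 10⁻⁴ μg/L = 0.159 ng/L.

0.159 ng/L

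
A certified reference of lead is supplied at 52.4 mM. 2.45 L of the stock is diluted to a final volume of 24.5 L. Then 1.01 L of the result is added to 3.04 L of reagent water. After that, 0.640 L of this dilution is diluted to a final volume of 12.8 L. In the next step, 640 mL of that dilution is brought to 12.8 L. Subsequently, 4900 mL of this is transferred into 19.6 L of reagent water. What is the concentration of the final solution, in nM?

653 nM

Overall dilution factor = 10 × 4.010 × 20 × 20 × 5 = 8.02 × 10⁴.
52.4 mM / 8.02 × 10⁴ = 6.53 × 10⁻⁴ mM = 653 nM.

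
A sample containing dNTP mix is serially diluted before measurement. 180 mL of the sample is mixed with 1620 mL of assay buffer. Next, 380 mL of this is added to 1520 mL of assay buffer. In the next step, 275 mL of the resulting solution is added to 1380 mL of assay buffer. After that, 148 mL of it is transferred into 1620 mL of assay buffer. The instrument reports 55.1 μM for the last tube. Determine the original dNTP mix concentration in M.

0.198 M

Overall dilution factor = 10 × 5 × 6.018 × 11.95 = 3595.
Original = 55.1 μM × 3595 = 1.98 × 10⁵ μM = 0.198 M.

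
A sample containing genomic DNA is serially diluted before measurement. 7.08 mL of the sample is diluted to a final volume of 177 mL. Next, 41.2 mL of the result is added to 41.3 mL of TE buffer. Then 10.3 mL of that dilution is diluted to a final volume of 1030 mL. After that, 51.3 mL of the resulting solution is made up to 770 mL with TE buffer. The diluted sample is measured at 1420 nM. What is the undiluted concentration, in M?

Overall dilution factor = 25 × 2.002 × 100 × 15.01 = 7.51 × 10⁴.
Original = 1420 nM × 7.51 × 10⁴ = 1.07 × 10⁸ nM = 0.107 M.

0.107 M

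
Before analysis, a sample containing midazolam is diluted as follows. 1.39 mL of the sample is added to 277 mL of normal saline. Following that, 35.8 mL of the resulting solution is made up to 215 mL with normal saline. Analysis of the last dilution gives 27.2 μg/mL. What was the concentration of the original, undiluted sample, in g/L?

32.7 g/L

Overall dilution factor = 200.3 × 6.006 = 1203.
Original = 27.2 μg/mL × 1203 = 3.27 × 10⁴ μg/mL = 32.7 g/L.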